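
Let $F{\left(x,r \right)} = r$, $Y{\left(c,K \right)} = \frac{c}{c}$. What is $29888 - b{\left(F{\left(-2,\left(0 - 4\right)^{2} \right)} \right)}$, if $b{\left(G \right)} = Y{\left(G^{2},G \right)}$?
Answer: $29887$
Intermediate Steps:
$Y{\left(c,K \right)} = 1$
$b{\left(G \right)} = 1$
$29888 - b{\left(F{\left(-2,\left(0 - 4\right)^{2} \right)} \right)} = 29888 - 1 = 29887$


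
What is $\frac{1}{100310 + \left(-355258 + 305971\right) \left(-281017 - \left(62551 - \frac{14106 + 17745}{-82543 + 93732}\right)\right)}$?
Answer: $\frac{11189}{189467768111377} \approx 5.9055 \cdot 10^{-11}$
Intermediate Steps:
$\frac{1}{100310 + \left(-355258 + 305971\right) \left(-281017 - \left(62551 - \frac{14106 + 17745}{-82543 + 93732}\right)\right)} = \frac{1}{100310 - 49287 \left(-281017 - \left(62551 - \frac{31851}{11189}\right)\right)} = \frac{1}{100310 - 49287 \left(-281017 + \left(31851 \cdot \frac{1}{11189} - 62551\right)\right)} = \frac{1}{100310 - 49287 \left(-281017 + \left(\frac{31851}{11189} - 62551\right)\right)} = \frac{1}{100310 - 49287 \left(-281017 - \frac{699851288}{11189}\right)} = \frac{1}{100310 - - \frac{189466645742787}{11189}} = \frac{1}{100310 + \frac{189466645742787}{11189}} = \frac{1}{\frac{189467768111377}{11189}} = \frac{11189}{189467768111377}$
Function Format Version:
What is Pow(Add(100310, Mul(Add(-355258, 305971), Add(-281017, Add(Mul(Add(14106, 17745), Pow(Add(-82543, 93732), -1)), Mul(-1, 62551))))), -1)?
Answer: Rational(11189, 189467768111377) ≈ 5.9055e-11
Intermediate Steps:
Pow(Add(100310, Mul(Add(-355258, 305971), Add(-281017, Add(Mul(Add(14106, 17745), Pow(Add(-82543, 93732), -1)), Mul(-1, 62551))))), -1) = Pow(Add(100310, Mul(-49287, Add(-281017, Add(Mul(31851, Pow(11189, -1)), -62551)))), -1) = Pow(Add(100310, Mul(-49287, Add(-281017, Add(Mul(31851, Rational(1, 11189)), -62551)))), -1) = Pow(Add(100310, Mul(-49287, Add(-281017, Add(Rational(31851, 11189), -62551)))), -1) = Pow(Add(100310, Mul(-49287, Add(-281017, Rational(-699851288, 11189)))), -1) = Pow(Add(100310, Mul(-49287, Rational(-3844150501, 11189))), -1) = Pow(Add(100310, Rational(189466645742787, 11189)), -1) = Pow(Rational(189467768111377, 11189), -1) = Rational(11189, 189467768111377)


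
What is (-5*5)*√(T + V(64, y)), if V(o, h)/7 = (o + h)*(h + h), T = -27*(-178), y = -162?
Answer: -2175*√30 ≈ -11913.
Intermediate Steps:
T = 4806
V(o, h) = 14*h*(h + o) (V(o, h) = 7*((o + h)*(h + h)) = 7*((h + o)*(2*h)) = 7*(2*h*(h + o)) = 14*h*(h + o))
(-5*5)*√(T + V(64, y)) = (-5*5)*√(4806 + 14*(-162)*(-162 + 64)) = -25*√(4806 + 14*(-162)*(-98)) = -25*√(4806 + 222264) = -2175*√30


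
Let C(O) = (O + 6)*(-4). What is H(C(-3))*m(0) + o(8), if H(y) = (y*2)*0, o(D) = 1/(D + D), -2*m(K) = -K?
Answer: 1/16 ≈ 0.062500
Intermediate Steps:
C(O) = -24 - 4*O (C(O) = (6 + O)*(-4) = -24 - 4*O)
m(K) = K/2 (m(K) = -(-1)*K/2 = K/2)
o(D) = 1/(2*D)
H(y) = 0 (H(y) = (2*y)*0 = 0)
H(C(-3))*m(0) + o(8) = 0*((½)*0) + (½)/8 = 0*0 + (½)*(⅛) = 0 + 1/16 = 1/16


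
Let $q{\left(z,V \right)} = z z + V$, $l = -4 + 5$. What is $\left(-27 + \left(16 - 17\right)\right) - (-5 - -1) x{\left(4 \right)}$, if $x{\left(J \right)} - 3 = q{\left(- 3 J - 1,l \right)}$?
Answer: $-19376$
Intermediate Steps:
$l = 1$
$q{\left(z,V \right)} = V + z^{2}$ ($q{\left(z,V \right)} = z^{2} + V = V + z^{2}$)
$x{\left(J \right)} = 4 + \left(-1 - 3 J\right)^{2}$ ($x{\left(J \right)} = 3 + \left(1 + \left(- 3 J - 1\right)^{2}\right) = 3 + \left(1 + \left(-1 - 3 J\right)^{2}\right) = 4 + \left(-1 - 3 J\right)^{2}$)
$\left(-27 + \left(16 - 17\right)\right) - (-5 - -1) x{\left(4 \right)} = \left(-27 + \left(16 - 17\right)\right) - (-5 - -1) \left(4 + \left(1 + 3 \cdot 4\right)^{2}\right) = \left(-27 + \left(16 - 17\right)\right) - (-5 + 1) \left(4 + \left(1 + 12\right)^{2}\right) = \left(-27 - 1\right) \left(-1\right) \left(-4\right) \left(4 + 13^{2}\right) = - 28 \cdot 4 \left(4 + 169\right) = - 28 \cdot 4 \cdot 173 = \left(-28\right) 692 = -19376$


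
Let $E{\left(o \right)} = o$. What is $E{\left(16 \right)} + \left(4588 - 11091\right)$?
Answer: $-6487$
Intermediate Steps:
$E{\left(16 \right)} + \left(4588 - 11091\right) = 16 + \left(4588 - 11091\right) = 16 - 6503 = -6487$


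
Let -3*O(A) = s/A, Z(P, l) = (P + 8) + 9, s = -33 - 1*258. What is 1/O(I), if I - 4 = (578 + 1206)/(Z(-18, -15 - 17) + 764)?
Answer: 4836/74011 ≈ 0.065342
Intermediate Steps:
s = -291 (s = -33 - 258 = -291)
Z(P, l) = 17 + P (Z(P, l) = (8 + P) + 9 = 17 + P)
I = 4836/763 (I = 4 + (578 + 1206)/((17 - 18) + 764) = 4 + 1784/(-1 + 764) = 4 + 1784/763 = 4836/763 ≈ 6.3381)
O(A) = 97/A (O(A) = -(-97)/A = 97/A)
1/O(I) = 1/(97/(4836/763)) = 1/(97*(763/4836)) = 1/(74011/4836) = 4836/74011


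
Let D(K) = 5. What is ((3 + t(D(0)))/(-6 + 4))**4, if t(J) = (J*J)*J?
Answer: 16777216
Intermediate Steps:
t(J) = J**3 (t(J) = J**2*J = J**3)
((3 + t(D(0)))/(-6 + 4))**4 = ((3 + 5**3)/(-6 + 4))**4 = ((3 + 125)/(-2))**4 = (128*(-1/2))**4 = (-64)**4 = 16777216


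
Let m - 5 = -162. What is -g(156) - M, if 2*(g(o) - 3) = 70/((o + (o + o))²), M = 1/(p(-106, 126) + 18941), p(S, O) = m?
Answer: -771457307/257134176 ≈ -3.0002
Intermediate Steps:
m = -157 (m = 5 - 162 = -157)
p(S, O) = -157
M = 1/18784 (M = 1/(-157 + 18941) = 1/18784 ≈ 5.3237e-5)
g(o) = 3 + 35/(9*o²) (g(o) = 3 + (70/((o + (o + o))²))/2 = 3 + (70/((o + 2*o)²))/2 = 3 + (70/((3*o)²))/2 = 3 + (70/((9*o²)))/2 = 3 + (70*(1/(9*o²)))/2 = 3 + (70/(9*o²))/2 = 3 + 35/(9*o²))
-g(156) - M = -(3 + (35/9)/156²) - 1*1/18784 = -(3 + (35/9)*(1/24336)) - 1/18784 = -(3 + 35/219024) - 1/18784 = -1*657107/219024 - 1/18784 = -657107/219024 - 1/18784 = -771457307/257134176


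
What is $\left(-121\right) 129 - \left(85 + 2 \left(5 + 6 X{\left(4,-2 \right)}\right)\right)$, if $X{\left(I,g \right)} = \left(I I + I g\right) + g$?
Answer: $-15776$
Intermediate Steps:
$X{\left(I,g \right)} = g + I^{2} + I g$ ($X{\left(I,g \right)} = \left(I^{2} + I g\right) + g = g + I^{2} + I g$)
$\left(-121\right) 129 - \left(85 + 2 \left(5 + 6 X{\left(4,-2 \right)}\right)\right) = \left(-121\right) 129 - \left(85 + 2 \left(5 + 6 \left(-2 + 4^{2} + 4 \left(-2\right)\right)\right)\right) = -15609 - \left(85 + 2 \left(5 + 6 \left(-2 + 16 - 8\right)\right)\right) = -15609 - \left(85 + 2 \left(5 + 6 \cdot 6\right)\right) = -15609 - \left(85 + 2 \left(5 + 36\right)\right) = -15609 + \left(\left(-92 - 82\right) + 7\right) = -15609 + \left(-174 + 7\right) = -15609 - 167 = -15776$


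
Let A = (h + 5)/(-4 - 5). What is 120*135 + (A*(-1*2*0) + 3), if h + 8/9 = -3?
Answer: 16203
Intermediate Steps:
h = -35/9 (h = -8/9 - 3 = -35/9 ≈ -3.8889)
A = -10/81 (A = (-35/9 + 5)/(-4 - 5) = (10/9)/(-9) = (10/9)*(-⅑) = -10/81 ≈ -0.12346)
120*135 + (A*(-1*2*0) + 3) = 120*135 + (-10*(-1*2)*0/81 + 3) = 16200 + (-(-20)*0/81 + 3) = 16200 + (-10/81*0 + 3) = 16200 + (0 + 3) = 16200 + 3 = 16203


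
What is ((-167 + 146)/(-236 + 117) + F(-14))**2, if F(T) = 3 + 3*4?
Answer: 66564/289 ≈ 230.33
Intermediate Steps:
F(T) = 15 (F(T) = 3 + 12 = 15)
((-167 + 146)/(-236 + 117) + F(-14))**2 = ((-167 + 146)/(-236 + 117) + 15)**2 = (-21/(-119) + 15)**2 = (-21*(-1/119) + 15)**2 = (3/17 + 15)**2 = (258/17)**2 = 66564/289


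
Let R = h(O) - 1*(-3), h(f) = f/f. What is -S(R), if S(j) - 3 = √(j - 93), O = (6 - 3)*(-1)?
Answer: -3 - I*√89 ≈ -3.0 - 9.434*I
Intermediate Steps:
O = -3 (O = 3*(-1) = -3)
h(f) = 1
R = 4 (R = 1 - 1*(-3) = 1 + 3 = 4)
S(j) = 3 + √(-93 + j) (S(j) = 3 + √(j - 93) = 3 + √(-93 + j))
-S(R) = -(3 + √(-93 + 4)) = -(3 + √(-89)) = -(3 + I*√89) = -3 - I*√89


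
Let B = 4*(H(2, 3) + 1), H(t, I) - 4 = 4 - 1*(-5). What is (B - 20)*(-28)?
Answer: -1008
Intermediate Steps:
H(t, I) = 13 (H(t, I) = 4 + (4 - 1*(-5)) = 4 + (4 + 5) = 4 + 9 = 13)
B = 56 (B = 4*(13 + 1) = 4*14 = 56)
(B - 20)*(-28) = (56 - 20)*(-28) = 36*(-28) = -1008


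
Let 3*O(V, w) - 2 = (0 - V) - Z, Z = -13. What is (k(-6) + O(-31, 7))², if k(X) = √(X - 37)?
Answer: 1729/9 + 92*I*√43/3 ≈ 192.11 + 201.09*I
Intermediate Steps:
O(V, w) = 5 - V/3 (O(V, w) = ⅔ + ((0 - V) - 1*(-13))/3 = ⅔ + (-V + 13)/3 = ⅔ + (13 - V)/3 = ⅔ + (13/3 - V/3) = 5 - V/3)
k(X) = √(-37 + X)
(k(-6) + O(-31, 7))² = (√(-37 - 6) + (5 - ⅓*(-31)))² = (√(-43) + (5 + 31/3))² = (I*√43 + 46/3)² = (46/3 + I*√43)²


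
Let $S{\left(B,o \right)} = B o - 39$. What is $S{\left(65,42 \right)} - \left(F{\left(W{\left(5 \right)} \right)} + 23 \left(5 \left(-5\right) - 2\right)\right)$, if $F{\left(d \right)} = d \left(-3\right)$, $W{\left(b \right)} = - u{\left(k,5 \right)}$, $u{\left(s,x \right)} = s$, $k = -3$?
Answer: $3321$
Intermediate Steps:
$S{\left(B,o \right)} = -39 + B o$
$W{\left(b \right)} = 3$ ($W{\left(b \right)} = \left(-1\right) \left(-3\right) = 3$)
$F{\left(d \right)} = - 3 d$
$S{\left(65,42 \right)} - \left(F{\left(W{\left(5 \right)} \right)} + 23 \left(5 \left(-5\right) - 2\right)\right) = \left(-39 + 65 \cdot 42\right) - \left(\left(-3\right) 3 + 23 \left(5 \left(-5\right) - 2\right)\right) = \left(-39 + 2730\right) - \left(-9 + 23 \left(-25 - 2\right)\right) = 2691 - \left(-9 + 23 \left(-27\right)\right) = 2691 - \left(-9 - 621\right) = 2691 - -630 = 2691 + 630 = 3321$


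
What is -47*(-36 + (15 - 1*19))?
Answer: 1880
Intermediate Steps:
-47*(-36 + (15 - 1*19)) = -47*(-36 + (15 - 19)) = -47*(-36 - 4) = -47*(-40) = 1880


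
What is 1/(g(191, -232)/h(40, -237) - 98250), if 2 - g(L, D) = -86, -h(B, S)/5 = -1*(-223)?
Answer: -1115/109548838 ≈ -1.0178e-5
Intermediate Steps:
h(B, S) = -1115 (h(B, S) = -(-5)*(-223) = -5*223 = -1115)
g(L, D) = 88 (g(L, D) = 2 - 1*(-86) = 2 + 86 = 88)
1/(g(191, -232)/h(40, -237) - 98250) = 1/(88/(-1115) - 98250) = 1/(88*(-1/1115) - 98250) = 1/(-88/1115 - 98250) = 1/(-109548838/1115) = -1115/109548838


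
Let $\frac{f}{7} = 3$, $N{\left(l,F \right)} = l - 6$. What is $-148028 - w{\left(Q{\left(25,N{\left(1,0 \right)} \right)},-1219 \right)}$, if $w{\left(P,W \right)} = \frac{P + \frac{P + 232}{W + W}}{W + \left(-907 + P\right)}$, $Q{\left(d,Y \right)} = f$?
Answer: $- \frac{6605897085}{44626} \approx -1.4803 \cdot 10^{5}$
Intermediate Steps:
$N{\left(l,F \right)} = -6 + l$ ($N{\left(l,F \right)} = l - 6 = -6 + l$)
$f = 21$ ($f = 7 \cdot 3 = 21$)
$Q{\left(d,Y \right)} = 21$
$w{\left(P,W \right)} = \frac{P + \frac{232 + P}{2 W}}{-907 + P + W}$
$-148028 - w{\left(Q{\left(25,N{\left(1,0 \right)} \right)},-1219 \right)} = -148028 - \frac{116 + \frac{1}{2} \cdot 21 + 21 \left(-1219\right)}{\left(-1219\right) \left(-907 + 21 - 1219\right)} = -148028 - - \frac{116 + \frac{21}{2} - 25599}{1219 \left(-2105\right)} = -148028 - \left(- \frac{1}{1219}\right) \left(- \frac{1}{2105}\right) \left(- \frac{50945}{2}\right) = -148028 - - \frac{443}{44626} = -148028 + \frac{443}{44626} = - \frac{6605897085}{44626}$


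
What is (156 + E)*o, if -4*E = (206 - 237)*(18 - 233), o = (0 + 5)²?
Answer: -151025/4 ≈ -37756.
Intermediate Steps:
o = 25 (o = 5² = 25)
E = -6665/4 (E = -(206 - 237)*(18 - 233)/4 = -(-31)*(-215)/4 = -¼*6665 = -6665/4 ≈ -1666.3)
(156 + E)*o = (156 - 6665/4)*25 = -6041/4*25 = -151025/4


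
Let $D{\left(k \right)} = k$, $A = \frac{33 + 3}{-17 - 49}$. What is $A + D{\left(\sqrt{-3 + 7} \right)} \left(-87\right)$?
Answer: $- \frac{1920}{11} \approx -174.55$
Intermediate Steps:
$A = - \frac{6}{11}$ ($A = \frac{36}{-66} = 36 \left(- \frac{1}{66}\right) = - \frac{6}{11} \approx -0.54545$)
$A + D{\left(\sqrt{-3 + 7} \right)} \left(-87\right) = - \frac{6}{11} + \sqrt{-3 + 7} \left(-87\right) = - \frac{6}{11} + \sqrt{4} \left(-87\right) = - \frac{6}{11} + 2 \left(-87\right) = - \frac{6}{11} - 174 = - \frac{1920}{11}$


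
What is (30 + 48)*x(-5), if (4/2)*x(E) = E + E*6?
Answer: -1365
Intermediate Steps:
x(E) = 7*E/2 (x(E) = (E + E*6)/2 = (E + 6*E)/2 = (7*E)/2 = 7*E/2)
(30 + 48)*x(-5) = (30 + 48)*((7/2)*(-5)) = 78*(-35/2) = -1365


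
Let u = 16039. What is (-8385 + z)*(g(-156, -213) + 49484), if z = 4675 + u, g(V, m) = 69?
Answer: 610938937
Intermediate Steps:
z = 20714 (z = 4675 + 16039 = 20714)
(-8385 + z)*(g(-156, -213) + 49484) = (-8385 + 20714)*(69 + 49484) = 12329*49553 = 610938937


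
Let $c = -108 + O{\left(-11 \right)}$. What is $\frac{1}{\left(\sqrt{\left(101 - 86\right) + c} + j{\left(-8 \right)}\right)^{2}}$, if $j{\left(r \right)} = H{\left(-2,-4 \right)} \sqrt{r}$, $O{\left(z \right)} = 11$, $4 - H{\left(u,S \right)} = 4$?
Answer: $- \frac{1}{82} \approx -0.012195$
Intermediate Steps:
$H{\left(u,S \right)} = 0$ ($H{\left(u,S \right)} = 4 - 4 = 0$)
$j{\left(r \right)} = 0$ ($j{\left(r \right)} = 0 \sqrt{r} = 0$)
$c = -97$ ($c = -108 + 11 = -97$)
$\frac{1}{\left(\sqrt{\left(101 - 86\right) + c} + j{\left(-8 \right)}\right)^{2}} = \frac{1}{\left(\sqrt{\left(101 - 86\right) - 97} + 0\right)^{2}} = \frac{1}{\left(\sqrt{15 - 97} + 0\right)^{2}} = \frac{1}{\left(\sqrt{-82} + 0\right)^{2}} = \frac{1}{\left(i \sqrt{82} + 0\right)^{2}} = \frac{1}{\left(i \sqrt{82}\right)^{2}} = \frac{1}{-82} = - \frac{1}{82}$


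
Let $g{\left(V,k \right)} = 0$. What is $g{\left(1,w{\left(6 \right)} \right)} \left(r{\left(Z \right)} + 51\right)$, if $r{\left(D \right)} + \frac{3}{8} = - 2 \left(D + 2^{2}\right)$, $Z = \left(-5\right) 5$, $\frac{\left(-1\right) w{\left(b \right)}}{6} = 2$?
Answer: $0$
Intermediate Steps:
$w{\left(b \right)} = -12$ ($w{\left(b \right)} = \left(-6\right) 2 = -12$)
$Z = -25$
$r{\left(D \right)} = - \frac{67}{8} - 2 D$ ($r{\left(D \right)} = - \frac{3}{8} - 2 \left(D + 2^{2}\right) = - \frac{3}{8} - 2 \left(D + 4\right) = - \frac{3}{8} - 2 \left(4 + D\right) = - \frac{3}{8} - \left(8 + 2 D\right) = - \frac{67}{8} - 2 D$)
$g{\left(1,w{\left(6 \right)} \right)} \left(r{\left(Z \right)} + 51\right) = 0 \left(\left(- \frac{67}{8} - -50\right) + 51\right) = 0 \left(\left(- \frac{67}{8} + 50\right) + 51\right) = 0 \left(\frac{333}{8} + 51\right) = 0 \cdot \frac{741}{8} = 0$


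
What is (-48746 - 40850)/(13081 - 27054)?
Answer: 89596/13973 ≈ 6.4121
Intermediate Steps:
(-48746 - 40850)/(13081 - 27054) = -89596/(-13973) = -89596*(-1/13973) = 89596/13973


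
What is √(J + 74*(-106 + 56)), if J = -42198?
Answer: I*√45898 ≈ 214.24*I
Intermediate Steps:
√(J + 74*(-106 + 56)) = √(-42198 + 74*(-106 + 56)) = √(-42198 + 74*(-50)) = √(-42198 - 3700) = √(-45898) = I*√45898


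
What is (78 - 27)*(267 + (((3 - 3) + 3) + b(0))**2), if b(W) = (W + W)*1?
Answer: 14076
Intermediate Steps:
b(W) = 2*W (b(W) = (2*W)*1 = 2*W)
(78 - 27)*(267 + (((3 - 3) + 3) + b(0))**2) = (78 - 27)*(267 + (((3 - 3) + 3) + 2*0)**2) = 51*(267 + ((0 + 3) + 0)**2) = 51*(267 + (3 + 0)**2) = 51*(267 + 3**2) = 51*(267 + 9) = 51*276 = 14076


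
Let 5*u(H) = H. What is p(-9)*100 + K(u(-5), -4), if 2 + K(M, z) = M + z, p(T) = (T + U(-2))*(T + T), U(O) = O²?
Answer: 8993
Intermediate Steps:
u(H) = H/5
p(T) = 2*T*(4 + T) (p(T) = (T + (-2)²)*(T + T) = (T + 4)*(2*T) = (4 + T)*(2*T) = 2*T*(4 + T))
K(M, z) = -2 + M + z (K(M, z) = -2 + (M + z) = -2 + M + z)
p(-9)*100 + K(u(-5), -4) = (2*(-9)*(4 - 9))*100 + (-2 + (⅕)*(-5) - 4) = (2*(-9)*(-5))*100 + (-2 - 1 - 4) = 90*100 - 7 = 9000 - 7 = 8993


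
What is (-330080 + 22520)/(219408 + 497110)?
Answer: -13980/32569 ≈ -0.42924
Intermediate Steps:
(-330080 + 22520)/(219408 + 497110) = -307560/716518 = -307560*1/716518 = -13980/32569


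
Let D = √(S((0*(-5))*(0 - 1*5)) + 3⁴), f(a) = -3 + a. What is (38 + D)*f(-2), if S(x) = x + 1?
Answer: -190 - 5*√82 ≈ -235.28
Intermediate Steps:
S(x) = 1 + x
D = √82 (D = √((1 + (0*(-5))*(0 - 1*5)) + 3⁴) = √((1 + 0*(0 - 5)) + 81) = √((1 + 0*(-5)) + 81) = √((1 + 0) + 81) = √(1 + 81) = √82 ≈ 9.0554)
(38 + D)*f(-2) = (38 + √82)*(-3 - 2) = (38 + √82)*(-5) = -190 - 5*√82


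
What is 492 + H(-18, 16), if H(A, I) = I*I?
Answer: 748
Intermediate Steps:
H(A, I) = I**2
492 + H(-18, 16) = 492 + 16**2 = 492 + 256 = 748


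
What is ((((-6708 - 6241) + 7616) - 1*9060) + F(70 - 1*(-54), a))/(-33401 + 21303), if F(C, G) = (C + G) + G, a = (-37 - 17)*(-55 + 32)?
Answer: 11785/12098 ≈ 0.97413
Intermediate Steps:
a = 1242 (a = -54*(-23) = 1242)
F(C, G) = C + 2*G
((((-6708 - 6241) + 7616) - 1*9060) + F(70 - 1*(-54), a))/(-33401 + 21303) = ((((-6708 - 6241) + 7616) - 1*9060) + ((70 - 1*(-54)) + 2*1242))/(-33401 + 21303) = (((-12949 + 7616) - 9060) + ((70 + 54) + 2484))/(-12098) = ((-5333 - 9060) + (124 + 2484))*(-1/12098) = (-14393 + 2608)*(-1/12098) = -11785*(-1/12098) = 11785/12098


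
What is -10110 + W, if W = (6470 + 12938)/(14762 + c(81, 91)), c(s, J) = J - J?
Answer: -74612206/7381 ≈ -10109.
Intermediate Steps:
c(s, J) = 0
W = 9704/7381 (W = (6470 + 12938)/(14762 + 0) = 19408/14762 = 19408*(1/14762) = 9704/7381 ≈ 1.3147)
-10110 + W = -10110 + 9704/7381 = -74612206/7381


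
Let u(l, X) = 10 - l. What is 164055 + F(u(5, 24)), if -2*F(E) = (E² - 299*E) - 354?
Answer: 164967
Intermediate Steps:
F(E) = 177 - E²/2 + 299*E/2 (F(E) = -((E² - 299*E) - 354)/2 = -(-354 + E² - 299*E)/2 = 177 - E²/2 + 299*E/2)
164055 + F(u(5, 24)) = 164055 + (177 - (10 - 1*5)²/2 + 299*(10 - 1*5)/2) = 164055 + (177 - (10 - 5)²/2 + 299*(10 - 5)/2) = 164055 + (177 - ½*5² + (299/2)*5) = 164055 + (177 - ½*25 + 1495/2) = 164055 + (177 - 25/2 + 1495/2) = 164055 + 912 = 164967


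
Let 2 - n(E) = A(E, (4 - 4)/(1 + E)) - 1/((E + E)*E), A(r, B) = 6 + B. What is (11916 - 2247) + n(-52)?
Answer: 52268321/5408 ≈ 9665.0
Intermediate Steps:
n(E) = -4 + 1/(2*E²) (n(E) = 2 - ((6 + (4 - 4)/(1 + E)) - 1/((E + E)*E)) = 2 - ((6 + 0/(1 + E)) - 1/((2*E)*E)) = 2 - ((6 + 0) - 1/(2*E)/E) = 2 - (6 - 1/(2*E²)) = 2 + (-6 + 1/(2*E²)) = -4 + 1/(2*E²))
(11916 - 2247) + n(-52) = (11916 - 2247) + (-4 + (½)/(-52)²) = 9669 + (-4 + (½)*(1/2704)) = 9669 + (-4 + 1/5408) = 9669 - 21631/5408 = 52268321/5408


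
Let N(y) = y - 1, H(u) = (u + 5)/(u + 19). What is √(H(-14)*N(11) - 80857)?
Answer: 5*I*√3235 ≈ 284.39*I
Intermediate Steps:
H(u) = (5 + u)/(19 + u)
N(y) = -1 + y
√(H(-14)*N(11) - 80857) = √(((5 - 14)/(19 - 14))*(-1 + 11) - 80857) = √((-9/5)*10 - 80857) = √(((⅕)*(-9))*10 - 80857) = √(-9/5*10 - 80857) = √(-18 - 80857) = √(-80875) = 5*I*√3235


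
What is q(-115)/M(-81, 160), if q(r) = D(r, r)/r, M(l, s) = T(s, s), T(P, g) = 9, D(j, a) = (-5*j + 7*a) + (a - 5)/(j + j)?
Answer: 5278/23805 ≈ 0.22172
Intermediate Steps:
D(j, a) = -5*j + 7*a + (-5 + a)/(2*j) (D(j, a) = (-5*j + 7*a) + (-5 + a)/((2*j)) = (-5*j + 7*a) + (-5 + a)*(1/(2*j)) = (-5*j + 7*a) + (-5 + a)/(2*j) = -5*j + 7*a + (-5 + a)/(2*j))
M(l, s) = 9
q(r) = (-5 + r + 4*r²)/(2*r²) (q(r) = ((-5 + r + 2*r*(-5*r + 7*r))/(2*r))/r = ((-5 + r + 2*r*(2*r))/(2*r))/r = ((-5 + r + 4*r²)/(2*r))/r = (-5 + r + 4*r²)/(2*r²))
q(-115)/M(-81, 160) = ((½)*(-5 - 115 + 4*(-115)²)/(-115)²)/9 = ((½)*(1/13225)*(-5 - 115 + 4*13225))*(⅑) = ((½)*(1/13225)*(-5 - 115 + 52900))*(⅑) = ((½)*(1/13225)*52780)*(⅑) = (5278/2645)*(⅑) = 5278/23805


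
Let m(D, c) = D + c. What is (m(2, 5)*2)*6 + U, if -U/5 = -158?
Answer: 874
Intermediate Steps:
U = 790 (U = -5*(-158) = 790)
(m(2, 5)*2)*6 + U = ((2 + 5)*2)*6 + 790 = (7*2)*6 + 790 = 14*6 + 790 = 84 + 790 = 874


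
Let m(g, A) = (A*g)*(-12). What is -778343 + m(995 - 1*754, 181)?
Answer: -1301795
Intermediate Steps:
m(g, A) = -12*A*g
-778343 + m(995 - 1*754, 181) = -778343 - 12*181*(995 - 1*754) = -778343 - 12*181*(995 - 754) = -778343 - 12*181*241 = -778343 - 523452 = -1301795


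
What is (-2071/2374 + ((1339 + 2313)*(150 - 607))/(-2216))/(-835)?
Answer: -49469140/54909433 ≈ -0.90092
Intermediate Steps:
(-2071/2374 + ((1339 + 2313)*(150 - 607))/(-2216))/(-835) = (-2071*1/2374 + (3652*(-457))*(-1/2216))*(-1/835) = (-2071/2374 - 1668964*(-1/2216))*(-1/835) = (-2071/2374 + 417241/554)*(-1/835) = (247345700/328799)*(-1/835) = -49469140/54909433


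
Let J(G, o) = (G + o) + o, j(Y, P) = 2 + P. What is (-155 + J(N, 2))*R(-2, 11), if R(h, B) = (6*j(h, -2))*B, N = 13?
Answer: 0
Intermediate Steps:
J(G, o) = G + 2*o
R(h, B) = 0 (R(h, B) = (6*(2 - 2))*B = (6*0)*B = 0*B = 0)
(-155 + J(N, 2))*R(-2, 11) = (-155 + (13 + 2*2))*0 = (-155 + (13 + 4))*0 = (-155 + 17)*0 = -138*0 = 0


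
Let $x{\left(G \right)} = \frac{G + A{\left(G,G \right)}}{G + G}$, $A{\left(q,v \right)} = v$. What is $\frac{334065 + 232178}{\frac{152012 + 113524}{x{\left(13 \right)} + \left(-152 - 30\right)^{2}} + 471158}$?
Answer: $\frac{18756799375}{15607374286} \approx 1.2018$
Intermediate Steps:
$x{\left(G \right)} = 1$ ($x{\left(G \right)} = \frac{G + G}{G + G} = \frac{2 G}{2 G} = 2 G \frac{1}{2 G} = 1$)
$\frac{334065 + 232178}{\frac{152012 + 113524}{x{\left(13 \right)} + \left(-152 - 30\right)^{2}} + 471158} = \frac{334065 + 232178}{\frac{152012 + 113524}{1 + \left(-152 - 30\right)^{2}} + 471158} = \frac{566243}{\frac{265536}{1 + \left(-182\right)^{2}} + 471158} = \frac{566243}{\frac{265536}{1 + 33124} + 471158} = \frac{566243}{\frac{265536}{33125} + 471158} = \frac{566243}{\frac{15607374286}{33125}} = 566243 \cdot \frac{33125}{15607374286} = \frac{18756799375}{15607374286}$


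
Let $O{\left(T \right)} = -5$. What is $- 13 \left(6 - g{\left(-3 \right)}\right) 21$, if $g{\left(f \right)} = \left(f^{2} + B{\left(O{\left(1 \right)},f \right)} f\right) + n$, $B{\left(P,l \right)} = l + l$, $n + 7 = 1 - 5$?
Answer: $2730$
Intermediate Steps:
$n = -11$ ($n = -7 + \left(1 - 5\right) = -7 - 4 = -11$)
$B{\left(P,l \right)} = 2 l$
$g{\left(f \right)} = -11 + 3 f^{2}$ ($g{\left(f \right)} = \left(f^{2} + 2 f f\right) - 11 = \left(f^{2} + 2 f^{2}\right) - 11 = 3 f^{2} - 11 = -11 + 3 f^{2}$)
$- 13 \left(6 - g{\left(-3 \right)}\right) 21 = - 13 \left(6 - \left(-11 + 3 \left(-3\right)^{2}\right)\right) 21 = - 13 \left(6 - \left(-11 + 3 \cdot 9\right)\right) 21 = - 13 \left(6 - \left(-11 + 27\right)\right) 21 = - 13 \left(6 - 16\right) 21 = \left(-13\right) \left(-10\right) 21 = 130 \cdot 21 = 2730$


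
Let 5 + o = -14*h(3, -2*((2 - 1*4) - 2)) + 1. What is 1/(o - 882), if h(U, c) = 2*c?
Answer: -1/1110 ≈ -0.00090090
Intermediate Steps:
o = -228 (o = -5 + (-28*(-2*((2 - 1*4) - 2)) + 1) = -5 + (-28*(-2*((2 - 4) - 2)) + 1) = -5 + (-28*(-2*(-2 - 2)) + 1) = -5 + (-28*(-2*(-4)) + 1) = -5 + (-28*8 + 1) = -5 + (-14*16 + 1) = -5 + (-224 + 1) = -5 - 223 = -228)
1/(o - 882) = 1/(-228 - 882) = 1/(-1110) = -1/1110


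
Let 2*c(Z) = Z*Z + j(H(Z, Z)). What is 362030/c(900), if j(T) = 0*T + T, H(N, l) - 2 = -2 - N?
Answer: 36203/40455 ≈ 0.89490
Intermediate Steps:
H(N, l) = -N (H(N, l) = 2 + (-2 - N) = -N)
j(T) = T (j(T) = 0 + T = T)
c(Z) = Z²/2 - Z/2 (c(Z) = (Z*Z - Z)/2 = (Z² - Z)/2 = Z²/2 - Z/2)
362030/c(900) = 362030/(((½)*900*(-1 + 900))) = 362030/(((½)*900*899)) = 362030/404550 = 362030*(1/404550) = 36203/40455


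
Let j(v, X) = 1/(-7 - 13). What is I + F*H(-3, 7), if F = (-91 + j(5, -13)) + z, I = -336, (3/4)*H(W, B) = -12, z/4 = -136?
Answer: 49124/5 ≈ 9824.8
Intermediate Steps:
z = -544 (z = 4*(-136) = -544)
H(W, B) = -16 (H(W, B) = (4/3)*(-12) = -16)
j(v, X) = -1/20 (j(v, X) = 1/(-20) = -1/20)
F = -12701/20 (F = (-91 - 1/20) - 544 = -1821/20 - 544 = -12701/20 ≈ -635.05)
I + F*H(-3, 7) = -336 - 12701/20*(-16) = -336 + 50804/5 = 49124/5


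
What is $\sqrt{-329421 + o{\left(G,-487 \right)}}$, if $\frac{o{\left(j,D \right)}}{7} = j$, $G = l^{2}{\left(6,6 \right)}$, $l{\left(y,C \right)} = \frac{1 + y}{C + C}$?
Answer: $\frac{i \sqrt{47436281}}{12} \approx 573.95 i$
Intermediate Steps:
$l{\left(y,C \right)} = \frac{1 + y}{2 C}$
$G = \frac{49}{144}$ ($G = \left(\frac{1 + 6}{2 \cdot 6}\right)^{2} = \left(\frac{1}{2} \cdot \frac{1}{6} \cdot 7\right)^{2} = \left(\frac{7}{12}\right)^{2} = \frac{49}{144} \approx 0.34028$)
$o{\left(j,D \right)} = 7 j$
$\sqrt{-329421 + o{\left(G,-487 \right)}} = \sqrt{-329421 + 7 \cdot \frac{49}{144}} = \sqrt{-329421 + \frac{343}{144}} = \sqrt{- \frac{47436281}{144}} = \frac{i \sqrt{47436281}}{12}$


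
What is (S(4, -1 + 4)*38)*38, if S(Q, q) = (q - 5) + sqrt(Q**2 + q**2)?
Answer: 4332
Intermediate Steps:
S(Q, q) = -5 + q + sqrt(Q**2 + q**2) (S(Q, q) = (-5 + q) + sqrt(Q**2 + q**2) = -5 + q + sqrt(Q**2 + q**2))
(S(4, -1 + 4)*38)*38 = ((-5 + (-1 + 4) + sqrt(4**2 + (-1 + 4)**2))*38)*38 = ((-5 + 3 + sqrt(16 + 3**2))*38)*38 = ((-5 + 3 + sqrt(16 + 9))*38)*38 = ((-5 + 3 + sqrt(25))*38)*38 = ((-5 + 3 + 5)*38)*38 = (3*38)*38 = 114*38 = 4332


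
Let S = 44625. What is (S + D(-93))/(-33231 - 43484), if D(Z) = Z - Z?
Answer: -8925/15343 ≈ -0.58170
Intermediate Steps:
D(Z) = 0
(S + D(-93))/(-33231 - 43484) = (44625 + 0)/(-33231 - 43484) = 44625/(-76715) = 44625*(-1/76715) = -8925/15343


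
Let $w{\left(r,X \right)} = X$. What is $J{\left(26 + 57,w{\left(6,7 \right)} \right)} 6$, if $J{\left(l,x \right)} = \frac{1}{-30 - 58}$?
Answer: $- \frac{3}{44} \approx -0.068182$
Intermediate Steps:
$J{\left(l,x \right)} = - \frac{1}{88}$ ($J{\left(l,x \right)} = \frac{1}{-88} = - \frac{1}{88}$)
$J{\left(26 + 57,w{\left(6,7 \right)} \right)} 6 = \left(- \frac{1}{88}\right) 6 = - \frac{3}{44}$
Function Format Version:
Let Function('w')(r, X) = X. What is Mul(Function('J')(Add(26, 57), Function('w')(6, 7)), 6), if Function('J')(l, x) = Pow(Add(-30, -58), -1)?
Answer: Rational(-3, 44) ≈ -0.068182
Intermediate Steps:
Function('J')(l, x) = Rational(-1, 88) (Function('J')(l, x) = Pow(-88, -1) = Rational(-1, 88))
Mul(Function('J')(Add(26, 57), Function('w')(6, 7)), 6) = Mul(Rational(-1, 88), 6) = Rational(-3, 44)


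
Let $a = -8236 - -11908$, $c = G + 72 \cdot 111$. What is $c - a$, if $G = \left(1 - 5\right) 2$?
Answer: $4312$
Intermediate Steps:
$G = -8$ ($G = \left(-4\right) 2 = -8$)
$c = 7984$ ($c = -8 + 72 \cdot 111 = -8 + 7992 = 7984$)
$a = 3672$ ($a = -8236 + 11908 = 3672$)
$c - a = 7984 - 3672 = 4312$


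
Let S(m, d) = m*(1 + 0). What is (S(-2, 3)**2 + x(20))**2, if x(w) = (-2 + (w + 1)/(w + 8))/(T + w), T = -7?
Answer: 41209/2704 ≈ 15.240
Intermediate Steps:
S(m, d) = m (S(m, d) = m*1 = m)
x(w) = (-2 + (1 + w)/(8 + w))/(-7 + w) (x(w) = (-2 + (w + 1)/(w + 8))/(-7 + w) = (-2 + (1 + w)/(8 + w))/(-7 + w))
(S(-2, 3)**2 + x(20))**2 = ((-2)**2 + (-15 - 1*20)/(-56 + 20 + 20**2))**2 = (4 + (-15 - 20)/(-56 + 20 + 400))**2 = (4 - 35/364)**2 = (4 + (1/364)*(-35))**2 = (4 - 5/52)**2 = (203/52)**2 = 41209/2704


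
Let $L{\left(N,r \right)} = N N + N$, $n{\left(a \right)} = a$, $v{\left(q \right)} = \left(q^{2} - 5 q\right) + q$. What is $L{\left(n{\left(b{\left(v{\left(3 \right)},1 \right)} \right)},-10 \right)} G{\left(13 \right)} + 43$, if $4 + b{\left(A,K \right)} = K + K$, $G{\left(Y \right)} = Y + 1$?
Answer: $71$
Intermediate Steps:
$G{\left(Y \right)} = 1 + Y$
$v{\left(q \right)} = q^{2} - 4 q$
$b{\left(A,K \right)} = -4 + 2 K$ ($b{\left(A,K \right)} = -4 + \left(K + K\right) = -4 + 2 K$)
$L{\left(N,r \right)} = N + N^{2}$ ($L{\left(N,r \right)} = N^{2} + N = N + N^{2}$)
$L{\left(n{\left(b{\left(v{\left(3 \right)},1 \right)} \right)},-10 \right)} G{\left(13 \right)} + 43 = \left(-4 + 2 \cdot 1\right) \left(1 + \left(-4 + 2 \cdot 1\right)\right) \left(1 + 13\right) + 43 = \left(-4 + 2\right) \left(1 + \left(-4 + 2\right)\right) 14 + 43 = - 2 \left(1 - 2\right) 14 + 43 = \left(-2\right) \left(-1\right) 14 + 43 = 2 \cdot 14 + 43 = 28 + 43 = 71$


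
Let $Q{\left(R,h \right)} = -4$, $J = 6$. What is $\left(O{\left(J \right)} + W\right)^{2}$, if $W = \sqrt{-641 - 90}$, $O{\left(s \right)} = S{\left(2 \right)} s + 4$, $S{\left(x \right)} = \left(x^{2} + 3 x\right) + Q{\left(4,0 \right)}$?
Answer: $\left(40 + i \sqrt{731}\right)^{2} \approx 869.0 + 2163.0 i$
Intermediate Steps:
$S{\left(x \right)} = -4 + x^{2} + 3 x$ ($S{\left(x \right)} = \left(x^{2} + 3 x\right) - 4 = -4 + x^{2} + 3 x$)
$O{\left(s \right)} = 4 + 6 s$ ($O{\left(s \right)} = \left(-4 + 2^{2} + 3 \cdot 2\right) s + 4 = \left(-4 + 4 + 6\right) s + 4 = 6 s + 4 = 4 + 6 s$)
$W = i \sqrt{731}$ ($W = \sqrt{-731} = i \sqrt{731} \approx 27.037 i$)
$\left(O{\left(J \right)} + W\right)^{2} = \left(\left(4 + 6 \cdot 6\right) + i \sqrt{731}\right)^{2} = \left(\left(4 + 36\right) + i \sqrt{731}\right)^{2} = \left(40 + i \sqrt{731}\right)^{2}$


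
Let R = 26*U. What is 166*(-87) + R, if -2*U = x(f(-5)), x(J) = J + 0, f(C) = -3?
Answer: -14403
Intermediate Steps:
x(J) = J
U = 3/2 (U = -1/2*(-3) = 3/2 ≈ 1.5000)
R = 39 (R = 26*(3/2) = 39)
166*(-87) + R = 166*(-87) + 39 = -14442 + 39 = -14403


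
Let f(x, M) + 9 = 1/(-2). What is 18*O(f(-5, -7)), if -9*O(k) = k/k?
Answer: -2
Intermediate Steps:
f(x, M) = -19/2 (f(x, M) = -9 + 1/(-2) = -9 - ½ = -19/2)
O(k) = -⅑ (O(k) = -k/(9*k) = -⅑*1 = -⅑)
18*O(f(-5, -7)) = 18*(-⅑) = -2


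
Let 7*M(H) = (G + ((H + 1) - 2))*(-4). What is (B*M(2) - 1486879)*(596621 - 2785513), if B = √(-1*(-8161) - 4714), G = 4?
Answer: 3254617548068 + 131333520*√383/7 ≈ 3.2550e+12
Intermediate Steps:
M(H) = -12/7 - 4*H/7 (M(H) = ((4 + ((H + 1) - 2))*(-4))/7 = ((4 + ((1 + H) - 2))*(-4))/7 = ((4 + (-1 + H))*(-4))/7 = ((3 + H)*(-4))/7 = (-12 - 4*H)/7 = -12/7 - 4*H/7)
B = 3*√383 (B = √(8161 - 4714) = √3447 = 3*√383 ≈ 58.711)
(B*M(2) - 1486879)*(596621 - 2785513) = ((3*√383)*(-12/7 - 4/7*2) - 1486879)*(596621 - 2785513) = ((3*√383)*(-12/7 - 8/7) - 1486879)*(-2188892) = ((3*√383)*(-20/7) - 1486879)*(-2188892) = (-60*√383/7 - 1486879)*(-2188892) = (-1486879 - 60*√383/7)*(-2188892) = 3254617548068 + 131333520*√383/7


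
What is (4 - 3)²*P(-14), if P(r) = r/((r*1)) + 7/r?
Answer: ½ ≈ 0.50000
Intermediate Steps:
P(r) = 1 + 7/r (P(r) = r/r + 7/r = 1 + 7/r)
(4 - 3)²*P(-14) = (4 - 3)²*((7 - 14)/(-14)) = 1²*(-1/14*(-7)) = 1*(½) = ½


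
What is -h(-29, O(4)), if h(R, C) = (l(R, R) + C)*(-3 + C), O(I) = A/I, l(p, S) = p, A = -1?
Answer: -1521/16 ≈ -95.063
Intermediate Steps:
O(I) = -1/I
h(R, C) = (-3 + C)*(C + R) (h(R, C) = (R + C)*(-3 + C) = (C + R)*(-3 + C) = (-3 + C)*(C + R))
-h(-29, O(4)) = -((-1/4)**2 - (-3)/4 - 3*(-29) - 1/4*(-29)) = -((-1*1/4)**2 - (-3)/4 + 87 - 1*1/4*(-29)) = -((-1/4)**2 - 3*(-1/4) + 87 - 1/4*(-29)) = -(1/16 + 3/4 + 87 + 29/4) = -1*1521/16 = -1521/16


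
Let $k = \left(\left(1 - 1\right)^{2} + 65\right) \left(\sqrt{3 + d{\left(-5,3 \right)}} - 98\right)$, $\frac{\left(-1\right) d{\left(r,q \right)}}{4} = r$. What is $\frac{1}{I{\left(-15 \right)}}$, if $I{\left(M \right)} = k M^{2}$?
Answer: $- \frac{98}{140122125} - \frac{\sqrt{23}}{140122125} \approx -7.3362 \cdot 10^{-7}$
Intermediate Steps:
$d{\left(r,q \right)} = - 4 r$
$k = -6370 + 65 \sqrt{23}$ ($k = \left(\left(1 - 1\right)^{2} + 65\right) \left(\sqrt{3 - -20} - 98\right) = \left(0^{2} + 65\right) \left(\sqrt{3 + 20} - 98\right) = \left(0 + 65\right) \left(\sqrt{23} - 98\right) = 65 \left(-98 + \sqrt{23}\right) = -6370 + 65 \sqrt{23} \approx -6058.3$)
$I{\left(M \right)} = M^{2} \left(-6370 + 65 \sqrt{23}\right)$ ($I{\left(M \right)} = \left(-6370 + 65 \sqrt{23}\right) M^{2} = M^{2} \left(-6370 + 65 \sqrt{23}\right)$)
$\frac{1}{I{\left(-15 \right)}} = \frac{1}{65 \left(-15\right)^{2} \left(-98 + \sqrt{23}\right)} = \frac{1}{65 \cdot 225 \left(-98 + \sqrt{23}\right)} = \frac{1}{-1433250 + 14625 \sqrt{23}}$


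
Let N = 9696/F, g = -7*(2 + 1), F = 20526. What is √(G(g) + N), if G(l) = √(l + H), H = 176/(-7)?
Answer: √(270888464 + 81922687*I*√2261)/23947 ≈ 1.9081 + 1.78*I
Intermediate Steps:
H = -176/7 (H = 176*(-⅐) = -176/7 ≈ -25.143)
g = -21 (g = -7*3 = -21)
G(l) = √(-176/7 + l) (G(l) = √(l - 176/7) = √(-176/7 + l))
N = 1616/3421 (N = 9696/20526 = 9696*(1/20526) = 1616/3421 ≈ 0.47238)
√(G(g) + N) = √(√(-1232 + 49*(-21))/7 + 1616/3421) = √(√(-1232 - 1029)/7 + 1616/3421) = √(√(-2261)/7 + 1616/3421) = √((I*√2261)/7 + 1616/3421) = √(I*√2261/7 + 1616/3421) = √(1616/3421 + I*√2261/7)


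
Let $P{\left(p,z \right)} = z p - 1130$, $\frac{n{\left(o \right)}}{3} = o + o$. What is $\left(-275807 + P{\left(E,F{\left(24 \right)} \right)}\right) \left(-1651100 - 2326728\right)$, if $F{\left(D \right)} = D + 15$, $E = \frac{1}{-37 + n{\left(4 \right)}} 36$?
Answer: $1102037358260$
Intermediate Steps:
$n{\left(o \right)} = 6 o$ ($n{\left(o \right)} = 3 \left(o + o\right) = 3 \cdot 2 o = 6 o$)
$E = - \frac{36}{13}$ ($E = \frac{1}{-37 + 6 \cdot 4} \cdot 36 = \frac{1}{-37 + 24} \cdot 36 = \frac{1}{-13} \cdot 36 = \left(- \frac{1}{13}\right) 36 = - \frac{36}{13} \approx -2.7692$)
$F{\left(D \right)} = 15 + D$
$P{\left(p,z \right)} = -1130 + p z$ ($P{\left(p,z \right)} = p z - 1130 = -1130 + p z$)
$\left(-275807 + P{\left(E,F{\left(24 \right)} \right)}\right) \left(-1651100 - 2326728\right) = \left(-275807 - \left(1130 + \frac{36 \left(15 + 24\right)}{13}\right)\right) \left(-1651100 - 2326728\right) = \left(-275807 - 1238\right) \left(-3977828\right) = \left(-277045\right) \left(-3977828\right) = 1102037358260$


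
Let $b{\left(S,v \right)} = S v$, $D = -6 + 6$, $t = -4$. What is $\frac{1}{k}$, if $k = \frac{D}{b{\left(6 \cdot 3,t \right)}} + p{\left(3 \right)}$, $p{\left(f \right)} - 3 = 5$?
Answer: $\frac{1}{8} \approx 0.125$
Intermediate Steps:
$p{\left(f \right)} = 8$ ($p{\left(f \right)} = 3 + 5 = 8$)
$D = 0$
$k = 8$ ($k = \frac{1}{6 \cdot 3 \left(-4\right)} 0 + 8 = \frac{1}{18 \left(-4\right)} 0 + 8 = \frac{1}{-72} \cdot 0 + 8 = \left(- \frac{1}{72}\right) 0 + 8 = 0 + 8 = 8$)
$\frac{1}{k} = \frac{1}{8}$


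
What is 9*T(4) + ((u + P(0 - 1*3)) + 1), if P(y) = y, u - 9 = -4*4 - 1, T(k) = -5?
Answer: -55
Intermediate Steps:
u = -8 (u = 9 + (-4*4 - 1) = 9 + (-16 - 1) = 9 - 17 = -8)
9*T(4) + ((u + P(0 - 1*3)) + 1) = 9*(-5) + ((-8 + (0 - 1*3)) + 1) = -45 + ((-8 + (0 - 3)) + 1) = -45 + ((-8 - 3) + 1) = -45 + (-11 + 1) = -45 - 10 = -55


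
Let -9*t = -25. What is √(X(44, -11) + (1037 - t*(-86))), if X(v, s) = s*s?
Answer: 2*√3143/3 ≈ 37.375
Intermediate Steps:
X(v, s) = s²
t = 25/9 (t = -⅑*(-25) = 25/9 ≈ 2.7778)
√(X(44, -11) + (1037 - t*(-86))) = √((-11)² + (1037 - 25*(-86)/9)) = √(121 + (1037 - 1*(-2150/9))) = √(121 + (1037 + 2150/9)) = √(121 + 11483/9) = √(12572/9) = 2*√3143/3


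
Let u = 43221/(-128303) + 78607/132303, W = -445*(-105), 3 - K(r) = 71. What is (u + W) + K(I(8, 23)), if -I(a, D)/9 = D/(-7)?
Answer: 792000961238471/16974871809 ≈ 46657.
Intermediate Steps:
I(a, D) = 9*D/7 (I(a, D) = -9*D/(-7) = -9*D*(-1)/7 = -(-9)*D/7 = 9*D/7)
K(r) = -68 (K(r) = 3 - 1*71 = 3 - 71 = -68)
W = 46725
u = 4367245958/16974871809 (u = 43221*(-1/128303) + 78607*(1/132303) = -43221/128303 + 78607/132303 = 4367245958/16974871809 ≈ 0.25728)
(u + W) + K(I(8, 23)) = (4367245958/16974871809 + 46725) - 68 = 793155252521483/16974871809 - 68 = 792000961238471/16974871809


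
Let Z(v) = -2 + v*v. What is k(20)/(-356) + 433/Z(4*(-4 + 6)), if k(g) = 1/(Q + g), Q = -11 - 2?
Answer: 539487/77252 ≈ 6.9835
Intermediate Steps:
Q = -13
Z(v) = -2 + v**2
k(g) = 1/(-13 + g)
k(20)/(-356) + 433/Z(4*(-4 + 6)) = 1/((-13 + 20)*(-356)) + 433/(-2 + (4*(-4 + 6))**2) = -1/356/7 + 433/(-2 + (4*2)**2) = (1/7)*(-1/356) + 433/(-2 + 8**2) = -1/2492 + 433/(-2 + 64) = -1/2492 + 433/62 = 539487/77252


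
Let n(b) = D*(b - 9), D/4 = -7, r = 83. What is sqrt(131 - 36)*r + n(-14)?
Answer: 644 + 83*sqrt(95) ≈ 1453.0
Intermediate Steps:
D = -28 (D = 4*(-7) = -28)
n(b) = 252 - 28*b (n(b) = -28*(b - 9) = -28*(-9 + b) = 252 - 28*b)
sqrt(131 - 36)*r + n(-14) = sqrt(131 - 36)*83 + (252 - 28*(-14)) = sqrt(95)*83 + (252 + 392) = 83*sqrt(95) + 644 = 644 + 83*sqrt(95)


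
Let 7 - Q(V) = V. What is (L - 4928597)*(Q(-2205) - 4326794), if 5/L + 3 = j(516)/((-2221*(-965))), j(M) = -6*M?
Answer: 137111469103405794664/6432891 ≈ 2.1314e+13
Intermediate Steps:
Q(V) = 7 - V
L = -10716325/6432891 (L = 5/(-3 + (-6*516)/((-2221*(-965)))) = 5/(-3 - 3096/2143265) = 5/(-6432891/2143265) = 5*(-2143265/6432891) = -10716325/6432891 ≈ -1.6659)
(L - 4928597)*(Q(-2205) - 4326794) = (-10716325/6432891 - 4928597)*((7 - 1*(-2205)) - 4326794) = -31705138000252*((7 + 2205) - 4326794)/6432891 = -31705138000252*(2212 - 4326794)/6432891 = -31705138000252/6432891*(-4324582) = 137111469103405794664/6432891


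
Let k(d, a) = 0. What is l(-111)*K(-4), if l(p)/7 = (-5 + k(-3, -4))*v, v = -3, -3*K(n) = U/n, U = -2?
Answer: -35/2 ≈ -17.500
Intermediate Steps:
K(n) = 2/(3*n) (K(n) = -(-2)/(3*n) = 2/(3*n))
l(p) = 105 (l(p) = 7*((-5 + 0)*(-3)) = 7*(-5*(-3)) = 7*15 = 105)
l(-111)*K(-4) = 105*((2/3)/(-4)) = 105*((2/3)*(-1/4)) = 105*(-1/6) = -35/2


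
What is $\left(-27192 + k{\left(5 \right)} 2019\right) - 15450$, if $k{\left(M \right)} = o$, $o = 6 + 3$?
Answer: $-24471$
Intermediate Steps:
$o = 9$
$k{\left(M \right)} = 9$
$\left(-27192 + k{\left(5 \right)} 2019\right) - 15450 = \left(-27192 + 9 \cdot 2019\right) - 15450 = \left(-27192 + 18171\right) - 15450 = -9021 - 15450 = -24471$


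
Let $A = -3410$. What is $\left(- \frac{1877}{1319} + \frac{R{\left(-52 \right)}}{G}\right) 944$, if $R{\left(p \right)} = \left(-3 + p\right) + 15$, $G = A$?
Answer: $- \frac{599233264}{449779} \approx -1332.3$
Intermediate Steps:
$G = -3410$
$R{\left(p \right)} = 12 + p$
$\left(- \frac{1877}{1319} + \frac{R{\left(-52 \right)}}{G}\right) 944 = \left(- \frac{1877}{1319} + \frac{12 - 52}{-3410}\right) 944 = \left(\left(-1877\right) \frac{1}{1319} - - \frac{4}{341}\right) 944 = \left(- \frac{1877}{1319} + \frac{4}{341}\right) 944 = \left(- \frac{634781}{449779}\right) 944 = - \frac{599233264}{449779}$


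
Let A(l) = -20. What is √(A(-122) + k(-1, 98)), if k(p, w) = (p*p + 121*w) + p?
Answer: √11838 ≈ 108.80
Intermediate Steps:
k(p, w) = p + p² + 121*w (k(p, w) = (p² + 121*w) + p = p + p² + 121*w)
√(A(-122) + k(-1, 98)) = √(-20 + (-1 + (-1)² + 121*98)) = √(-20 + (-1 + 1 + 11858)) = √(-20 + 11858) = √11838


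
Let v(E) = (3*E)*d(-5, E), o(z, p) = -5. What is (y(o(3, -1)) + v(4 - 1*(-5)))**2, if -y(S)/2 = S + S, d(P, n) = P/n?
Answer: 25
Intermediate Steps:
v(E) = -15 (v(E) = (3*E)*(-5/E) = -15)
y(S) = -4*S (y(S) = -2*(S + S) = -4*S)
(y(o(3, -1)) + v(4 - 1*(-5)))**2 = (-4*(-5) - 15)**2 = (20 - 15)**2 = 5**2 = 25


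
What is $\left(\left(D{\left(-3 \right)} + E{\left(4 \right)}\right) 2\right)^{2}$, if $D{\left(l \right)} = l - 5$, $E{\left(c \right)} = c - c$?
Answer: $256$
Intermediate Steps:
$E{\left(c \right)} = 0$
$D{\left(l \right)} = -5 + l$ ($D{\left(l \right)} = l - 5 = -5 + l$)
$\left(\left(D{\left(-3 \right)} + E{\left(4 \right)}\right) 2\right)^{2} = \left(\left(\left(-5 - 3\right) + 0\right) 2\right)^{2} = \left(\left(-8 + 0\right) 2\right)^{2} = \left(\left(-8\right) 2\right)^{2} = \left(-16\right)^{2} = 256$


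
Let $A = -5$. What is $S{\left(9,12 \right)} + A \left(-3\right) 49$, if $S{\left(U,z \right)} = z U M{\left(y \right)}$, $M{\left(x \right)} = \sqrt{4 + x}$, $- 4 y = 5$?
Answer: $735 + 54 \sqrt{11} \approx 914.1$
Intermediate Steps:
$y = - \frac{5}{4}$ ($y = \left(- \frac{1}{4}\right) 5 = - \frac{5}{4} \approx -1.25$)
$S{\left(U,z \right)} = \frac{U z \sqrt{11}}{2}$ ($S{\left(U,z \right)} = z U \sqrt{4 - \frac{5}{4}} = U z \sqrt{\frac{11}{4}} = U z \frac{\sqrt{11}}{2} = \frac{U z \sqrt{11}}{2}$)
$S{\left(9,12 \right)} + A \left(-3\right) 49 = \frac{1}{2} \cdot 9 \cdot 12 \sqrt{11} + \left(-5\right) \left(-3\right) 49 = 54 \sqrt{11} + 15 \cdot 49 = 54 \sqrt{11} + 735 = 735 + 54 \sqrt{11}$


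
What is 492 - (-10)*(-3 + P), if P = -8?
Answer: 382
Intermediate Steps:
492 - (-10)*(-3 + P) = 492 - (-10)*(-3 - 8) = 492 - (-10)*(-11) = 492 - 1*110 = 492 - 110 = 382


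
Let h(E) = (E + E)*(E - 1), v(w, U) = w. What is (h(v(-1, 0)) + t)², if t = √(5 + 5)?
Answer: 26 + 8*√10 ≈ 51.298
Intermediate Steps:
h(E) = 2*E*(-1 + E) (h(E) = (2*E)*(-1 + E) = 2*E*(-1 + E))
t = √10 ≈ 3.1623
(h(v(-1, 0)) + t)² = (2*(-1)*(-1 - 1) + √10)² = (2*(-1)*(-2) + √10)² = (4 + √10)²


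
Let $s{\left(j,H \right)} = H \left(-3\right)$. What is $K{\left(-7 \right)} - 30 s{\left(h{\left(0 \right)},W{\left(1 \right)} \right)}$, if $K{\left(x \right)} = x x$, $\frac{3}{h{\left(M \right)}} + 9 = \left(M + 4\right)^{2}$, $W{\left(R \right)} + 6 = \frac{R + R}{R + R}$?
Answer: $-401$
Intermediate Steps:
$W{\left(R \right)} = -5$ ($W{\left(R \right)} = -6 + \frac{R + R}{R + R} = -6 + \frac{2 R}{2 R} = -6 + 2 R \frac{1}{2 R} = -6 + 1 = -5$)
$h{\left(M \right)} = \frac{3}{-9 + \left(4 + M\right)^{2}}$ ($h{\left(M \right)} = \frac{3}{-9 + \left(M + 4\right)^{2}} = \frac{3}{-9 + \left(4 + M\right)^{2}}$)
$K{\left(x \right)} = x^{2}$
$s{\left(j,H \right)} = - 3 H$
$K{\left(-7 \right)} - 30 s{\left(h{\left(0 \right)},W{\left(1 \right)} \right)} = \left(-7\right)^{2} - 30 \left(\left(-3\right) \left(-5\right)\right) = 49 - 450 = -401$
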